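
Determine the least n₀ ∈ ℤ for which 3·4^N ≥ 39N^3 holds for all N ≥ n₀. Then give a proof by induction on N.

At N = 5: 3072 < 4875, so the inequality fails and n₀ ≥ 6. We prove 3·4^N ≥ 39N^3 for all N ≥ 6.
For the base case N = 6: 3·4^N = 12288 and 39N^3 = 8424, so 12288 ≥ 8424.
Inductive step: suppose the statement holds for some r ≥ 6, so 3·4^r ≥ 39r^3.
Then 3·4^(r + 1) = 4·(3·4^r) ≥ 4·(39r^3).
Also, for r ≥ 6 we have 4·(39r^3) ≥ 39(r+1)^3, since 4 ≥ (1 + 1/r)^3 for all r ≥ 6.
Combining, 3·4^(r + 1) ≥ 39(r+1)^3.
By the principle of mathematical induction, the result holds for all N ≥ 6.
Hence the smallest such n₀ is 6.

n₀ = 6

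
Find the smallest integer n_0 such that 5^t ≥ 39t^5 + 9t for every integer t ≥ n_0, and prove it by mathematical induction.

At t = 9: 1953125 < 2302992, so the inequality fails and n_0 ≥ 10. We prove 5^t ≥ 39t^5 + 9t for all t ≥ 10.
For the base case t = 10: 5^t = 9765625 and 39t^5 + 9t = 3900090, so 9765625 ≥ 3900090.
Inductive step: suppose the statement holds for some j ≥ 10, so 5^j ≥ 39j^5 + 9j.
Then 5^(j + 1) = 5·(5^j) ≥ 5·(39j^5 + 9j).
Also, for j ≥ 10 we have 5·(39j^5 + 9j) ≥ 39(j+1)^5 + 9(j+1), since 5·(39j^5 + 9j) − (39(j+1)^5 + 9(j+1)) = 156j^5 - 195j^4 - 390j^3 - 390j^2 - 159j - 48, which is nonnegative for all j ≥ 10.
Combining, 5^(j + 1) ≥ 39(j+1)^5 + 9(j+1).
By the principle of mathematical induction, the result holds for all t ≥ 10.
Hence the smallest such n_0 is 10.

n_0 = 10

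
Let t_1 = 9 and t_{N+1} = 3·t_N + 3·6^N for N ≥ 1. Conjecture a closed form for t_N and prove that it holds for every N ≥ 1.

t_N = 3^N + 6^N

Computing the first terms: t_1 = 9, t_2 = 45, t_3 = 243. This suggests t_N = 3^N + 6^N.
For the base case N = 1: the formula gives 9 = 9 = t_1.
Suppose the result is true for N = p, so t_p = 3^p + 6^p.
Then t_{p+1} = 3·t_p + 3·6^p = 3·(3^p + 6^p) + 3·6^p = 3^(p + 1) + 6^(p + 1),
which is the claimed formula at N = p+1.
By the principle of mathematical induction, the result holds for all N ≥ 1.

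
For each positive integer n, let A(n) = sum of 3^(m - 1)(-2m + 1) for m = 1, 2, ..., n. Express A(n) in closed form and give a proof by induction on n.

We claim A(n) = 3^n(-n + 1) - 1 for all n ≥ 1.
Base step (n = 1): A(1) = -1, and the closed form gives -1. They agree.
Inductive step: suppose the statement holds for some m ≥ 1, so A(m) = 3^m(-m + 1) - 1.
Then A(m+1) = A(m) + (3^m(-2m - 1)) = (3^m(-m + 1) - 1) + (3^m(-2m - 1)).
Simplifying, A(m+1) = -3·3^m·m - 1 = 3^(m+1)(-(m+1) + 1) - 1,
which is the closed form with n = m+1.
By induction, the statement is established for all n ≥ 1.

A(n) = 3^n(-n + 1) - 1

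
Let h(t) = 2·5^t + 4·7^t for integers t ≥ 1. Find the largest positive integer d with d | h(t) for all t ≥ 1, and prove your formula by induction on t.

d = 2

Computing the first values: h(1) = 38 and h(2) = 246; gcd(38, 246) = 2, so d ≤ 2.
We prove 2 | 2·5^t + 4·7^t for all t ≥ 1 by induction on t.
When t = 1: h(1) = 38 = 2·(19), so 2 | h(1).
Suppose the result is true for t = k, i.e. 2 | h(k). Then
h(k+1) − 7·h(k) = (2·5^(k+1) + 4·7^(k+1)) − 7·(2·5^k + 4·7^k) = (2)·5^k·(5 − 7) = (-4)·5^k. Since 2 | h(k) by the inductive hypothesis, 2 | 7·h(k); and 2 | -4 since -4 = 2·-2. Therefore 2 | h(k+1).
By the principle of mathematical induction, the result holds for all t ≥ 1.
Therefore the largest such d is 2.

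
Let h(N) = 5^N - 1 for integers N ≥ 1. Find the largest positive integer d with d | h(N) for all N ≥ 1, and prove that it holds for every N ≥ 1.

Computing the first values: h(1) = 4 and h(2) = 24; gcd(4, 24) = 4, so d ≤ 4.
We prove 4 | 5^N - 1 for all N ≥ 1 by induction on N.
Base case (N = 1): h(1) = 4 = 4·(1), so 4 | h(1).
Inductive step: assume the claim holds for N = j, i.e. 4 | h(j). Then
5^{j+1} − 1^{j+1} = 5·5^j − 1·1^j = 5·(5^j − 1^j) + (4)·1^j. The first term is divisible by 4 by the inductive hypothesis, and the second term (4)·1^j is divisible by 4 since 4 | 4. Hence 4 | h(j+1).
Hence, by induction on N, the claim holds for every N ≥ 1.
Therefore the largest such d is 4.

d = 4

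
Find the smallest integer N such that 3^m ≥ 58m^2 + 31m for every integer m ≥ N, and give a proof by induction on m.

N = 8

At m = 7: 2187 < 3059, so the inequality fails and N ≥ 8. We prove 3^m ≥ 58m^2 + 31m for all m ≥ 8.
For the base case m = 8: 3^m = 6561 and 58m^2 + 31m = 3960, so 6561 ≥ 3960.
Inductive step: assume the claim holds for m = p, so 3^p ≥ 58p^2 + 31p.
Then 3^(p + 1) = 3·(3^p) ≥ 3·(58p^2 + 31p).
Also, for p ≥ 8 we have 3·(58p^2 + 31p) ≥ 58(p+1)^2 + 31(p+1), since 3·(58p^2 + 31p) − (58(p+1)^2 + 31(p+1)) = 116p^2 - 54p - 89, which is nonnegative for all p ≥ 8.
Combining, 3^(p + 1) ≥ 58(p+1)^2 + 31(p+1).
By induction, the statement is established for all m ≥ 8.
Hence the smallest such N is 8.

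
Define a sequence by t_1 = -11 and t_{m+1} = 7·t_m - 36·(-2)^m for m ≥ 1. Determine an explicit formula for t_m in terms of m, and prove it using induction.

t_m = (-2)^(m + 2) - 3·7^(m - 1)

Computing the first terms: t_1 = -11, t_2 = -5, t_3 = -179. This suggests t_m = (-2)^(m + 2) - 3·7^(m - 1).
For the base case m = 1: the formula gives -11 = -11 = t_1.
For the inductive step, assume it holds for an arbitrary i ≥ 1, so t_i = (-2)^(i + 2) - 3·7^(i - 1).
Then t_{i+1} = 7·t_i - 36·(-2)^i = 7·((-2)^(i + 2) - 3·7^(i - 1)) - 36·(-2)^i = (-2)^(i + 3) - 3·7^i = (-2)^((i+1) + 2) - 3·7^((i+1) - 1),
which is the claimed formula at m = i+1.
Hence, by induction on m, the claim holds for every m ≥ 1.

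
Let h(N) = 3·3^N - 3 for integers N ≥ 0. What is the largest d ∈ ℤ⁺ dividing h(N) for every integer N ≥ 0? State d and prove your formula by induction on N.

Computing the first values: h(0) = 0 and h(1) = 6; gcd(0, 6) = 6, so d ≤ 6.
We prove 6 | 3·3^N - 3 for all N ≥ 0 by induction on N.
Base step (N = 0): h(0) = 0 = 6·(0), so 6 | h(0).
Inductive step: suppose the statement holds for some k ≥ 0, i.e. 6 | h(k). Then
h(k+1) = 3·3^(k+1) - 3 = 3·(3·3^k - 3) + 6 = 3·h(k) + 6. The first term is divisible by 6 by the inductive hypothesis, and 6 is divisible by 6. Hence 6 | h(k+1).
Hence, by induction on N, the claim holds for every N ≥ 0.
Therefore the largest such d is 6.

d = 6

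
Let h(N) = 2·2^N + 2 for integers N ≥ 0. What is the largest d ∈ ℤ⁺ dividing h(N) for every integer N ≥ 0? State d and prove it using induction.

d = 2

Computing the first values: h(0) = 4 and h(1) = 6; gcd(4, 6) = 2, so d ≤ 2.
We prove 2 | 2·2^N + 2 for all N ≥ 0 by induction on N.
Base case (N = 0): h(0) = 4 = 2·(2), so 2 | h(0).
Inductive step: suppose the statement holds for some k ≥ 0, i.e. 2 | h(k). Then
h(k+1) = 2·2^(k+1) + 2 = 2·(2·2^k + 2) - 2 = 2·h(k) - 2. The first term is divisible by 2 by the inductive hypothesis, and -2 is divisible by 2. Hence 2 | h(k+1).
By the principle of mathematical induction, the result holds for all N ≥ 0.
Therefore the largest such d is 2.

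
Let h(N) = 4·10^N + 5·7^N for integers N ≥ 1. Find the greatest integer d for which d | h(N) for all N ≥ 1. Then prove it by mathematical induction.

Computing the first values: h(1) = 75 and h(2) = 645; gcd(75, 645) = 15, so d ≤ 15.
We prove 15 | 4·10^N + 5·7^N for all N ≥ 1 by induction on N.
When N = 1: h(1) = 75 = 15·(5), so 15 | h(1).
For the inductive step, assume it holds for an arbitrary p ≥ 1, i.e. 15 | h(p). Then
h(p+1) − 10·h(p) = (4·10^(p+1) + 5·7^(p+1)) − 10·(4·10^p + 5·7^p) = (5)·7^p·(7 − 10) = (-15)·7^p. Since 15 | h(p) by the inductive hypothesis, 15 | 10·h(p); and 15 | -15 since -15 = 15·-1. Therefore 15 | h(p+1).
This completes the induction.
Therefore the largest such d is 15.

d = 15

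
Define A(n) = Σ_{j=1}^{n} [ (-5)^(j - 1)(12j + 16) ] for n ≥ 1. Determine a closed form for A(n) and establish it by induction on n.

A(n) = -(-5)^n(2n + 3) + 3

We claim A(n) = -(-5)^n(2n + 3) + 3 for all n ≥ 1.
Base step (n = 1): A(1) = 28, and the closed form gives 28. They agree.
Suppose the result is true for n = j, so A(j) = -(-5)^j(2j + 3) + 3.
Then A(j+1) = A(j) + ((-5)^j(12j + 28)) = (-(-5)^j(2j + 3) + 3) + ((-5)^j(12j + 28)).
Simplifying, A(j+1) = 10(-5)^j·j + 25(-5)^j + 3 = -(-5)^(j+1)(2(j+1) + 3) + 3,
which is the closed form with n = j+1.
Hence, by induction on n, the claim holds for every n ≥ 1.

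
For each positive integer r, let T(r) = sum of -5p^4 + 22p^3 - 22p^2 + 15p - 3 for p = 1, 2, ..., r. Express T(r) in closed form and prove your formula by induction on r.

We claim T(r) = -r(r^4 - 3r^3 - 2r^2 - 2r - 1) for all r ≥ 1.
Base case (r = 1): T(1) = 7, and the closed form gives 7. They agree.
For the inductive step, assume it holds for an arbitrary p ≥ 1, so T(p) = p(-p^4 + 3p^3 + 2p^2 + 2p + 1).
Then T(p+1) = T(p) + (-5p^4 + 2p^3 + 14p^2 + 17p + 7) = (p(-p^4 + 3p^3 + 2p^2 + 2p + 1)) + (-5p^4 + 2p^3 + 14p^2 + 17p + 7).
Simplifying, T(p+1) = -(p + 1)(p^4 + p^3 - 5p^2 - 11p - 7) = -(p+1)((p+1)^4 - 3(p+1)^3 - 2(p+1)^2 - 2(p+1) - 1),
which is the closed form with r = p+1.
Hence, by induction on r, the claim holds for every r ≥ 1.

T(r) = -r(r^4 - 3r^3 - 2r^2 - 2r - 1)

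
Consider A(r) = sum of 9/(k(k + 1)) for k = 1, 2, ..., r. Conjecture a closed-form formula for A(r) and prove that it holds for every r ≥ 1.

We claim A(r) = 9r/(r + 1) for all r ≥ 1.
Base step (r = 1): A(1) = 9/2, and the closed form gives 9/2. They agree.
Inductive step: assume the claim holds for r = k, so A(k) = 9k/(k + 1).
Then A(k+1) = A(k) + (9/((k + 1)(k + 2))) = (9k/(k + 1)) + (9/((k + 1)(k + 2))).
Simplifying, A(k+1) = 9(k + 1)/(k + 2) = 9(k+1)/((k+1) + 1),
which is the closed form with r = k+1.
By induction, the statement is established for all r ≥ 1.

A(r) = 9r/(r + 1)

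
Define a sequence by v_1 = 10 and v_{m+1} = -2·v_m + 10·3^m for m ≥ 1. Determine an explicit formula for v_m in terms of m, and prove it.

Computing the first terms: v_1 = 10, v_2 = 10, v_3 = 70. This suggests v_m = (-2)^(m + 1) + 2·3^m.
Base case (m = 1): the formula gives 10 = 10 = v_1.
Inductive step: assume the claim holds for m = j, so v_j = (-2)^(j + 1) + 2·3^j.
Then v_{j+1} = -2·v_j + 10·3^j = -2·((-2)^(j + 1) + 2·3^j) + 10·3^j = (-2)^(j + 2) + 2·3^(j + 1) = (-2)^((j+1) + 1) + 2·3^(j+1),
which is the claimed formula at m = j+1.
This completes the induction.

v_m = (-2)^(m + 1) + 2·3^m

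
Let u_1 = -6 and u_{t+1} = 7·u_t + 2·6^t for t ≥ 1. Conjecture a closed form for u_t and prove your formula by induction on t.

Computing the first terms: u_1 = -6, u_2 = -30, u_3 = -138. This suggests u_t = -2·6^t + 6·7^(t - 1).
Base case (t = 1): the formula gives -6 = -6 = u_1.
Suppose the result is true for t = p, so u_p = -2·6^p + 6·7^(p - 1).
Then u_{p+1} = 7·u_p + 2·6^p = 7·(-2·6^p + 6·7^(p - 1)) + 2·6^p = -2·6^(p + 1) + 6·7^p = -2·6^(p+1) + 6·7^((p+1) - 1),
which is the claimed formula at t = p+1.
By induction, the statement is established for all t ≥ 1.

u_t = -2·6^t + 6·7^(t - 1)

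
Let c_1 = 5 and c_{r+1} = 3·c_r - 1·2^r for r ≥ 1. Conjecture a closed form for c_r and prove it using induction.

c_r = 2^r + 3^r

Computing the first terms: c_1 = 5, c_2 = 13, c_3 = 35. This suggests c_r = 2^r + 3^r.
For the base case r = 1: the formula gives 5 = 5 = c_1.
For the inductive step, assume it holds for an arbitrary j ≥ 1, so c_j = 2^j + 3^j.
Then c_{j+1} = 3·c_j - 1·2^j = 3·(2^j + 3^j) - 1·2^j = 2^(j + 1) + 3^(j + 1),
which is the claimed formula at r = j+1.
By the principle of mathematical induction, the result holds for all r ≥ 1.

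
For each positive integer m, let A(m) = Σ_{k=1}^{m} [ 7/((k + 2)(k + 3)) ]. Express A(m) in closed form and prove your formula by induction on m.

A(m) = 7m/(3(m + 3))

We claim A(m) = 7m/(3(m + 3)) for all m ≥ 1.
When m = 1: A(1) = 7/12, and the closed form gives 7/12. They agree.
For the inductive step, assume it holds for an arbitrary k ≥ 1, so A(k) = 7k/(3(k + 3)).
Then A(k+1) = A(k) + (7/((k + 3)(k + 4))) = (7k/(3(k + 3))) + (7/((k + 3)(k + 4))).
Simplifying, A(k+1) = 7(k + 1)/(3(k + 4)) = 7(k+1)/(3((k+1) + 3)),
which is the closed form with m = k+1.
By the principle of mathematical induction, the result holds for all m ≥ 1.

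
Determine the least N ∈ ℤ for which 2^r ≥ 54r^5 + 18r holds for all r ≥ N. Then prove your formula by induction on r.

At r = 30: 1073741824 < 1312200540, so the inequality fails and N ≥ 31. We prove 2^r ≥ 54r^5 + 18r for all r ≥ 31.
When r = 31: 2^r = 2147483648 and 54r^5 + 18r = 1545974712, so 2147483648 ≥ 1545974712.
Inductive step: suppose the statement holds for some p ≥ 31, so 2^p ≥ 54p^5 + 18p.
Then 2^(p + 1) = 2·(2^p) ≥ 2·(54p^5 + 18p).
Also, for p ≥ 31 we have 2·(54p^5 + 18p) ≥ 54(p+1)^5 + 18(p+1), since 2·(54p^5 + 18p) − (54(p+1)^5 + 18(p+1)) = 54p^5 - 270p^4 - 540p^3 - 540p^2 - 252p - 72, which is nonnegative for all p ≥ 31.
Combining, 2^(p + 1) ≥ 54(p+1)^5 + 18(p+1).
Hence, by induction on r, the claim holds for every r ≥ 31.
Hence the smallest such N is 31.

N = 31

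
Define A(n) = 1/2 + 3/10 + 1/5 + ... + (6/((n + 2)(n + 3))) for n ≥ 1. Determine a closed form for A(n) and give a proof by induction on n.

We claim A(n) = 2n/(n + 3) for all n ≥ 1.
For the base case n = 1: A(1) = 1/2, and the closed form gives 1/2. They agree.
Suppose the result is true for n = p, so A(p) = 2p/(p + 3).
Then A(p+1) = A(p) + (6/((p + 3)(p + 4))) = (2p/(p + 3)) + (6/((p + 3)(p + 4))).
Simplifying, A(p+1) = 2(p + 1)/(p + 4) = 2(p+1)/((p+1) + 3),
which is the closed form with n = p+1.
This completes the induction.

A(n) = 2n/(n + 3)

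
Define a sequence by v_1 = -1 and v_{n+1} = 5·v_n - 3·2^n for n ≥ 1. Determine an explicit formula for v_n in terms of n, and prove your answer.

v_n = 2^n - 3·5^(n - 1)

Computing the first terms: v_1 = -1, v_2 = -11, v_3 = -67. This suggests v_n = 2^n - 3·5^(n - 1).
Base step (n = 1): the formula gives -1 = -1 = v_1.
Inductive step: suppose the statement holds for some p ≥ 1, so v_p = 2^p - 3·5^(p - 1).
Then v_{p+1} = 5·v_p - 3·2^p = 5·(2^p - 3·5^(p - 1)) - 3·2^p = 2^(p + 1) - 3·5^p = 2^(p+1) - 3·5^((p+1) - 1),
which is the claimed formula at n = p+1.
This completes the induction.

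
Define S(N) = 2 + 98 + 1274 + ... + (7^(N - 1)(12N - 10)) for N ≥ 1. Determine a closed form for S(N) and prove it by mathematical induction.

We claim S(N) = 2·7^N(N - 1) + 2 for all N ≥ 1.
For the base case N = 1: S(1) = 2, and the closed form gives 2. They agree.
Inductive step: suppose the statement holds for some m ≥ 1, so S(m) = 2·7^m(m - 1) + 2.
Then S(m+1) = S(m) + (7^m(12m + 2)) = (2·7^m(m - 1) + 2) + (7^m(12m + 2)).
Simplifying, S(m+1) = 14·7^m·m + 2 = 2·7^(m+1)((m+1) - 1) + 2,
which is the closed form with N = m+1.
By the principle of mathematical induction, the result holds for all N ≥ 1.

S(N) = 2·7^N(N - 1) + 2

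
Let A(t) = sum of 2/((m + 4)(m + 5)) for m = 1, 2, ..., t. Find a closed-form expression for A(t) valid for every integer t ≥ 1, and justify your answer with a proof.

We claim A(t) = 2t/(5(t + 5)) for all t ≥ 1.
Base case (t = 1): A(1) = 1/15, and the closed form gives 1/15. They agree.
Suppose the result is true for t = m, so A(m) = 2m/(5(m + 5)).
Then A(m+1) = A(m) + (2/((m + 5)(m + 6))) = (2m/(5(m + 5))) + (2/((m + 5)(m + 6))).
Simplifying, A(m+1) = 2(m + 1)/(5(m + 6)) = 2(m+1)/(5((m+1) + 5)),
which is the closed form with t = m+1.
This completes the induction.

A(t) = 2t/(5(t + 5))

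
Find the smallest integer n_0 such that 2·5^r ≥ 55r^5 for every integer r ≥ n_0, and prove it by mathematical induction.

n_0 = 9

At r = 8: 781250 < 1802240, so the inequality fails and n_0 ≥ 9. We prove 2·5^r ≥ 55r^5 for all r ≥ 9.
For the base case r = 9: 2·5^r = 3906250 and 55r^5 = 3247695, so 3906250 ≥ 3247695.
Suppose the result is true for r = m, so 2·5^m ≥ 55m^5.
Then 2·5^(m + 1) = 5·(2·5^m) ≥ 5·(55m^5).
Also, for m ≥ 9 we have 5·(55m^5) ≥ 55(m+1)^5, since 5 ≥ (1 + 1/m)^5 for all m ≥ 9.
Combining, 2·5^(m + 1) ≥ 55(m+1)^5.
This completes the induction.
Hence the smallest such n_0 is 9.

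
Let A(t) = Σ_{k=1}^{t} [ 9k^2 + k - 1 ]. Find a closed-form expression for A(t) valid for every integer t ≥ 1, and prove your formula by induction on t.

We claim A(t) = t(3t^2 + 5t + 1) for all t ≥ 1.
Base step (t = 1): A(1) = 9, and the closed form gives 9. They agree.
Inductive step: assume the claim holds for t = k, so A(k) = k(3k^2 + 5k + 1).
Then A(k+1) = A(k) + (k + 9(k + 1)^2) = (k(3k^2 + 5k + 1)) + (k + 9(k + 1)^2).
Simplifying, A(k+1) = (k + 1)(3k^2 + 11k + 9) = (k+1)(3(k+1)^2 + 5(k+1) + 1),
which is the closed form with t = k+1.
Hence, by induction on t, the claim holds for every t ≥ 1.

A(t) = t(3t^2 + 5t + 1)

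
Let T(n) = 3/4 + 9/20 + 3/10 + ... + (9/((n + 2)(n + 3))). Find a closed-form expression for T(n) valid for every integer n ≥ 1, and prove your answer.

We claim T(n) = 3n/(n + 3) for all n ≥ 1.
Base step (n = 1): T(1) = 3/4, and the closed form gives 3/4. They agree.
Inductive step: assume the claim holds for n = p, so T(p) = 3p/(p + 3).
Then T(p+1) = T(p) + (9/((p + 3)(p + 4))) = (3p/(p + 3)) + (9/((p + 3)(p + 4))).
Simplifying, T(p+1) = 3(p + 1)/(p + 4) = 3(p+1)/((p+1) + 3),
which is the closed form with n = p+1.
This completes the induction.

T(n) = 3n/(n + 3)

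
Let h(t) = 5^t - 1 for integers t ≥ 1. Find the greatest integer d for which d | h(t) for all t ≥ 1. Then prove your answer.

Computing the first values: h(1) = 4 and h(2) = 24; gcd(4, 24) = 4, so d ≤ 4.
We prove 4 | 5^t - 1 for all t ≥ 1 by induction on t.
Base case (t = 1): h(1) = 4 = 4·(1), so 4 | h(1).
For the inductive step, assume it holds for an arbitrary m ≥ 1, i.e. 4 | h(m). Then
5^{m+1} − 1^{m+1} = 5·5^m − 1·1^m = 5·(5^m − 1^m) + (4)·1^m. The first term is divisible by 4 by the inductive hypothesis, and the second term (4)·1^m is divisible by 4 since 4 | 4. Hence 4 | h(m+1).
By induction, the statement is established for all t ≥ 1.
Therefore the largest such d is 4.

d = 4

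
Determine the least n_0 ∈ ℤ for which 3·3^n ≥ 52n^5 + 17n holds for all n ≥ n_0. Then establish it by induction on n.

n_0 = 15

At n = 14: 14348907 < 27967086, so the inequality fails and n_0 ≥ 15. We prove 3·3^n ≥ 52n^5 + 17n for all n ≥ 15.
When n = 15: 3·3^n = 43046721 and 52n^5 + 17n = 39487755, so 43046721 ≥ 39487755.
Suppose the result is true for n = j, so 3·3^j ≥ 52j^5 + 17j.
Then 3·3^(j + 1) = 3·(3·3^j) ≥ 3·(52j^5 + 17j).
Also, for j ≥ 15 we have 3·(52j^5 + 17j) ≥ 52(j+1)^5 + 17(j+1), since 3·(52j^5 + 17j) − (52(j+1)^5 + 17(j+1)) = 104j^5 - 260j^4 - 520j^3 - 520j^2 - 226j - 69, which is nonnegative for all j ≥ 15.
Combining, 3·3^(j + 1) ≥ 52(j+1)^5 + 17(j+1).
This completes the induction.
Hence the smallest such n_0 is 15.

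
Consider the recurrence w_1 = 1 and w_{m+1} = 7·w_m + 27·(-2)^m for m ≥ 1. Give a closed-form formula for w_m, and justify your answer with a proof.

w_m = -3(-2)^m - 5·7^(m - 1)

Computing the first terms: w_1 = 1, w_2 = -47, w_3 = -221. This suggests w_m = -3(-2)^m - 5·7^(m - 1).
For the base case m = 1: the formula gives 1 = 1 = w_1.
Suppose the result is true for m = k, so w_k = -3(-2)^k - 5·7^(k - 1).
Then w_{k+1} = 7·w_k + 27·(-2)^k = 7·(-3(-2)^k - 5·7^(k - 1)) + 27·(-2)^k = -3(-2)^(k + 1) - 5·7^k = -3(-2)^(k+1) - 5·7^((k+1) - 1),
which is the claimed formula at m = k+1.
Hence, by induction on m, the claim holds for every m ≥ 1.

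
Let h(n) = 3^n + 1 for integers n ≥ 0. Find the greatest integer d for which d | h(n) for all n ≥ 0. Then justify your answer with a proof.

d = 2

Computing the first values: h(0) = 2 and h(1) = 4; gcd(2, 4) = 2, so d ≤ 2.
We prove 2 | 3^n + 1 for all n ≥ 0 by induction on n.
For the base case n = 0: h(0) = 2 = 2·(1), so 2 | h(0).
Suppose the result is true for n = p, i.e. 2 | h(p). Then
h(p+1) = 3^(p+1) + 1 = 3·(3^p + 1) - 2 = 3·h(p) - 2. The first term is divisible by 2 by the inductive hypothesis, and -2 is divisible by 2. Hence 2 | h(p+1).
By the principle of mathematical induction, the result holds for all n ≥ 0.
Therefore the largest such d is 2.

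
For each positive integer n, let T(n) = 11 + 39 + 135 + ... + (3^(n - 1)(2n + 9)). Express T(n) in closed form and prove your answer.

We claim T(n) = 3^n(n + 4) - 4 for all n ≥ 1.
Base case (n = 1): T(1) = 11, and the closed form gives 11. They agree.
Suppose the result is true for n = j, so T(j) = 3^j(j + 4) - 4.
Then T(j+1) = T(j) + (3^j(2j + 11)) = (3^j(j + 4) - 4) + (3^j(2j + 11)).
Simplifying, T(j+1) = 3·3^j·j + 15·3^j - 4 = 3^(j+1)((j+1) + 4) - 4,
which is the closed form with n = j+1.
This completes the induction.

T(n) = 3^n(n + 4) - 4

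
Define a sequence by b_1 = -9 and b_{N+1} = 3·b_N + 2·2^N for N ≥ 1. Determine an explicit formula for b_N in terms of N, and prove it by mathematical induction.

Computing the first terms: b_1 = -9, b_2 = -23, b_3 = -61. This suggests b_N = -2^(N + 1) - 5·3^(N - 1).
For the base case N = 1: the formula gives -9 = -9 = b_1.
For the inductive step, assume it holds for an arbitrary p ≥ 1, so b_p = -2^(p + 1) - 5·3^(p - 1).
Then b_{p+1} = 3·b_p + 2·2^p = 3·(-2^(p + 1) - 5·3^(p - 1)) + 2·2^p = -2^(p + 2) - 5·3^p = -2^((p+1) + 1) - 5·3^((p+1) - 1),
which is the claimed formula at N = p+1.
Hence, by induction on N, the claim holds for every N ≥ 1.

b_N = -2^(N + 1) - 5·3^(N - 1)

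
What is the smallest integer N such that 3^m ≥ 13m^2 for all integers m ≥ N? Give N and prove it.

N = 6

At m = 5: 243 < 325, so the inequality fails and N ≥ 6. We prove 3^m ≥ 13m^2 for all m ≥ 6.
Base case (m = 6): 3^m = 729 and 13m^2 = 468, so 729 ≥ 468.
Suppose the result is true for m = p, so 3^p ≥ 13p^2.
Then 3^(p + 1) = 3·(3^p) ≥ 3·(13p^2).
Also, for p ≥ 6 we have 3·(13p^2) ≥ 13(p+1)^2, since 3 ≥ (1 + 1/p)^2 for all p ≥ 6.
Combining, 3^(p + 1) ≥ 13(p+1)^2.
By induction, the statement is established for all m ≥ 6.
Hence the smallest such N is 6.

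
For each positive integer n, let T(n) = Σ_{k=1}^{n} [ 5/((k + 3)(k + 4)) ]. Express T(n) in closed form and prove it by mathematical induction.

T(n) = 5n/(4(n + 4))

We claim T(n) = 5n/(4(n + 4)) for all n ≥ 1.
Base case (n = 1): T(1) = 1/4, and the closed form gives 1/4. They agree.
For the inductive step, assume it holds for an arbitrary k ≥ 1, so T(k) = 5k/(4(k + 4)).
Then T(k+1) = T(k) + (5/((k + 4)(k + 5))) = (5k/(4(k + 4))) + (5/((k + 4)(k + 5))).
Simplifying, T(k+1) = 5(k + 1)/(4(k + 5)) = 5(k+1)/(4((k+1) + 4)),
which is the closed form with n = k+1.
This completes the induction.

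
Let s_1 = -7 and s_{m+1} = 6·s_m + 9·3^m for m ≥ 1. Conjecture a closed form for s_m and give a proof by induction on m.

s_m = -3^(m + 1) + 2·6^(m - 1)

Computing the first terms: s_1 = -7, s_2 = -15, s_3 = -9. This suggests s_m = -3^(m + 1) + 2·6^(m - 1).
Base case (m = 1): the formula gives -7 = -7 = s_1.
For the inductive step, assume it holds for an arbitrary j ≥ 1, so s_j = -3^(j + 1) + 2·6^(j - 1).
Then s_{j+1} = 6·s_j + 9·3^j = 6·(-3^(j + 1) + 2·6^(j - 1)) + 9·3^j = -3^(j + 2) + 2·6^j = -3^((j+1) + 1) + 2·6^((j+1) - 1),
which is the claimed formula at m = j+1.
By induction, the statement is established for all m ≥ 1.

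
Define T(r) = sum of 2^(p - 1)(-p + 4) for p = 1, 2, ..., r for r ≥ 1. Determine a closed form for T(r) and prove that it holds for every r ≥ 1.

We claim T(r) = 2^r(-r + 5) - 5 for all r ≥ 1.
Base step (r = 1): T(1) = 3, and the closed form gives 3. They agree.
Suppose the result is true for r = p, so T(p) = 2^p(-p + 5) - 5.
Then T(p+1) = T(p) + (2^p(-p + 3)) = (2^p(-p + 5) - 5) + (2^p(-p + 3)).
Simplifying, T(p+1) = -2^(p + 1)p + 2^(p + 3) - 5 = 2^(p+1)(-(p+1) + 5) - 5,
which is the closed form with r = p+1.
Hence, by induction on r, the claim holds for every r ≥ 1.

T(r) = 2^r(-r + 5) - 5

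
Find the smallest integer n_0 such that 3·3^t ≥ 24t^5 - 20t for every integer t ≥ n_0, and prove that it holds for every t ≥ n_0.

At t = 13: 4782969 < 8910772, so the inequality fails and n_0 ≥ 14. We prove 3·3^t ≥ 24t^5 - 20t for all t ≥ 14.
Base case (t = 14): 3·3^t = 14348907 and 24t^5 - 20t = 12907496, so 14348907 ≥ 12907496.
Suppose the result is true for t = m, so 3·3^m ≥ 24m^5 - 20m.
Then 3·3^(m + 1) = 3·(3·3^m) ≥ 3·(24m^5 - 20m).
Also, for m ≥ 14 we have 3·(24m^5 - 20m) ≥ 24(m+1)^5 - 20(m+1), since 3·(24m^5 - 20m) − (24(m+1)^5 - 20(m+1)) = 48m^5 - 120m^4 - 240m^3 - 240m^2 - 160m - 4, which is nonnegative for all m ≥ 14.
Combining, 3·3^(m + 1) ≥ 24(m+1)^5 - 20(m+1).
By induction, the statement is established for all t ≥ 14.
Hence the smallest such n_0 is 14.

n_0 = 14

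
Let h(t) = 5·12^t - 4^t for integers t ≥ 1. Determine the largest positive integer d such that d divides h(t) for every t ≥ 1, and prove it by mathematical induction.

d = 8

Computing the first values: h(1) = 56 and h(2) = 704; gcd(56, 704) = 8, so d ≤ 8.
We prove 8 | 5·12^t - 4^t for all t ≥ 1 by induction on t.
Base step (t = 1): h(1) = 56 = 8·(7), so 8 | h(1).
Inductive step: suppose the statement holds for some m ≥ 1, i.e. 8 | h(m). Then
h(m+1) − 12·h(m) = (5·12^(m+1) - 4^(m+1)) − 12·(5·12^m - 4^m) = (-1)·4^m·(4 − 12) = (8)·4^m. Since 8 | h(m) by the inductive hypothesis, 8 | 12·h(m); and 8 | 8 since 8 = 8·1. Therefore 8 | h(m+1).
Hence, by induction on t, the claim holds for every t ≥ 1.
Therefore the largest such d is 8.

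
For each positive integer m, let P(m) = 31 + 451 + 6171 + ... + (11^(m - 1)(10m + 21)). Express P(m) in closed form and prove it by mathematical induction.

We claim P(m) = 11^m(m + 2) - 2 for all m ≥ 1.
When m = 1: P(1) = 31, and the closed form gives 31. They agree.
Inductive step: suppose the statement holds for some r ≥ 1, so P(r) = 11^r(r + 2) - 2.
Then P(r+1) = P(r) + (11^r(10r + 31)) = (11^r(r + 2) - 2) + (11^r(10r + 31)).
Simplifying, P(r+1) = 11·11^r·r + 33·11^r - 2 = 11^(r+1)((r+1) + 2) - 2,
which is the closed form with m = r+1.
Hence, by induction on m, the claim holds for every m ≥ 1.

P(m) = 11^m(m + 2) - 2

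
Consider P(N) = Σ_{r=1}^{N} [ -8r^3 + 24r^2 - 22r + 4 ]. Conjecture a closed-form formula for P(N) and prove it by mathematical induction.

P(N) = -N(2N^3 - 4N^2 + N + 3)

We claim P(N) = -N(2N^3 - 4N^2 + N + 3) for all N ≥ 1.
Base case (N = 1): P(1) = -2, and the closed form gives -2. They agree.
Inductive step: assume the claim holds for N = r, so P(r) = r(-2r^3 + 4r^2 - r - 3).
Then P(r+1) = P(r) + (-8r^3 + 2r - 2) = (r(-2r^3 + 4r^2 - r - 3)) + (-8r^3 + 2r - 2).
Simplifying, P(r+1) = -(r + 1)(2r^3 + 2r^2 - r + 2) = -(r+1)(2(r+1)^3 - 4(r+1)^2 + (r+1) + 3),
which is the closed form with N = r+1.
By the principle of mathematical induction, the result holds for all N ≥ 1.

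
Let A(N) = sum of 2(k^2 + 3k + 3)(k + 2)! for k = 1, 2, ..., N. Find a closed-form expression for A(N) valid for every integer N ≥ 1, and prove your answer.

A(N) = (2N + 2)(N + 3)! - 12

We claim A(N) = (2N + 2)(N + 3)! - 12 for all N ≥ 1.
When N = 1: A(1) = 84, and the closed form gives 84. They agree.
Suppose the result is true for N = k, so A(k) = (2k + 2)(k + 3)! - 12.
Then A(k+1) = A(k) + (2(k^2 + 5k + 7)(k + 3)!) = ((2k + 2)(k + 3)! - 12) + (2(k^2 + 5k + 7)(k + 3)!).
Simplifying, A(k+1) = (2(k+1) + 2)((k+1) + 3)! - 12,
which is the closed form with N = k+1.
This completes the induction.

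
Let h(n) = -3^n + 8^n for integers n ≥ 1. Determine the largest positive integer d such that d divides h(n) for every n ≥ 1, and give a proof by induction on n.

d = 5

Computing the first values: h(1) = 5 and h(2) = 55; gcd(5, 55) = 5, so d ≤ 5.
We prove 5 | -3^n + 8^n for all n ≥ 1 by induction on n.
When n = 1: h(1) = 5 = 5·(1), so 5 | h(1).
Inductive step: assume the claim holds for n = j, i.e. 5 | h(j). Then
8^{j+1} − 3^{j+1} = 8·8^j − 3·3^j = 8·(8^j − 3^j) + (5)·3^j. The first term is divisible by 5 by the inductive hypothesis, and the second term (5)·3^j is divisible by 5 since 5 | 5. Hence 5 | h(j+1).
By the principle of mathematical induction, the result holds for all n ≥ 1.
Therefore the largest such d is 5.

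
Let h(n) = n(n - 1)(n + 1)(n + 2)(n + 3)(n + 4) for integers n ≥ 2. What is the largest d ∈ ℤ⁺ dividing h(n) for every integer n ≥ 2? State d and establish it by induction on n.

d = 720

Computing the first values: h(2) = 720 and h(3) = 5040; gcd(720, 5040) = 720, so d ≤ 720.
We prove 720 | n(n - 1)(n + 1)(n + 2)(n + 3)(n + 4) for all n ≥ 2 by induction on n.
For the base case n = 2: h(2) = 720 = 720·(1), so 720 | h(2).
For the inductive step, assume it holds for an arbitrary k ≥ 2, i.e. 720 | h(k). Then
h(k+1) − h(k) = k·(k+1)·(k+2)·(k+3)·(k+4)·(k+5) − (k-1)·k·(k+1)·(k+2)·(k+3)·(k+4) = k·(k+1)·(k+2)·(k+3)·(k+4)·[(k+5) − (k-1)] = 6·k·(k+1)·(k+2)·(k+3)·(k+4). The product of 5 consecutive integers is divisible by (5)! = 120, so h(k+1) − h(k) is divisible by 6·120 = 720. By the inductive hypothesis 720 | h(k), hence 720 | h(k+1).
By the principle of mathematical induction, the result holds for all n ≥ 2.
Therefore the largest such d is 720.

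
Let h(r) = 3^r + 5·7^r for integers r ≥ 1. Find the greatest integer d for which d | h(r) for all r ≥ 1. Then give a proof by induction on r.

Computing the first values: h(1) = 38 and h(2) = 254; gcd(38, 254) = 2, so d ≤ 2.
We prove 2 | 3^r + 5·7^r for all r ≥ 1 by induction on r.
When r = 1: h(1) = 38 = 2·(19), so 2 | h(1).
Inductive step: assume the claim holds for r = p, i.e. 2 | h(p). Then
h(p+1) − 7·h(p) = (3^(p+1) + 5·7^(p+1)) − 7·(3^p + 5·7^p) = (1)·3^p·(3 − 7) = (-4)·3^p. Since 2 | h(p) by the inductive hypothesis, 2 | 7·h(p); and 2 | -4 since -4 = 2·-2. Therefore 2 | h(p+1).
This completes the induction.
Therefore the largest such d is 2.

d = 2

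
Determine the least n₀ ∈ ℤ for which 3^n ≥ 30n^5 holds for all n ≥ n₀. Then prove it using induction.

n₀ = 16

At n = 15: 14348907 < 22781250, so the inequality fails and n₀ ≥ 16. We prove 3^n ≥ 30n^5 for all n ≥ 16.
Base case (n = 16): 3^n = 43046721 and 30n^5 = 31457280, so 43046721 ≥ 31457280.
Inductive step: suppose the statement holds for some m ≥ 16, so 3^m ≥ 30m^5.
Then 3^(m + 1) = 3·(3^m) ≥ 3·(30m^5).
Also, for m ≥ 16 we have 3·(30m^5) ≥ 30(m+1)^5, since 3 ≥ (1 + 1/m)^5 for all m ≥ 16.
Combining, 3^(m + 1) ≥ 30(m+1)^5.
Hence, by induction on n, the claim holds for every n ≥ 16.
Hence the smallest such n₀ is 16.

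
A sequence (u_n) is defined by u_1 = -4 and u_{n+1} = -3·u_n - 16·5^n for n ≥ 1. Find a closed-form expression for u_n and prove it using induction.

u_n = -2(-3)^n - 2·5^n

Computing the first terms: u_1 = -4, u_2 = -68, u_3 = -196. This suggests u_n = -2(-3)^n - 2·5^n.
Base case (n = 1): the formula gives -4 = -4 = u_1.
Inductive step: assume the claim holds for n = p, so u_p = -2(-3)^p - 2·5^p.
Then u_{p+1} = -3·u_p - 16·5^p = -3·(-2(-3)^p - 2·5^p) - 16·5^p = -2(-3)^(p + 1) - 2·5^(p + 1),
which is the claimed formula at n = p+1.
This completes the induction.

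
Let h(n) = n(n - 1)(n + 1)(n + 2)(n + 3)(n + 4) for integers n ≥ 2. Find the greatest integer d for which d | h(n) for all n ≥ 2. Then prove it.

Computing the first values: h(2) = 720 and h(3) = 5040; gcd(720, 5040) = 720, so d ≤ 720.
We prove 720 | n(n - 1)(n + 1)(n + 2)(n + 3)(n + 4) for all n ≥ 2 by induction on n.
Base case (n = 2): h(2) = 720 = 720·(1), so 720 | h(2).
Suppose the result is true for n = k, i.e. 720 | h(k). Then
h(k+1) − h(k) = k·(k+1)·(k+2)·(k+3)·(k+4)·(k+5) − (k-1)·k·(k+1)·(k+2)·(k+3)·(k+4) = k·(k+1)·(k+2)·(k+3)·(k+4)·[(k+5) − (k-1)] = 6·k·(k+1)·(k+2)·(k+3)·(k+4). The product of 5 consecutive integers is divisible by (5)! = 120, so h(k+1) − h(k) is divisible by 6·120 = 720. By the inductive hypothesis 720 | h(k), hence 720 | h(k+1).
This completes the induction.
Therefore the largest such d is 720.

d = 720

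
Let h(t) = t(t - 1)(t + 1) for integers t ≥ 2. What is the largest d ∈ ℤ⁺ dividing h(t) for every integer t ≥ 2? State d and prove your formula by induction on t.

d = 6

Computing the first values: h(2) = 6 and h(3) = 24; gcd(6, 24) = 6, so d ≤ 6.
We prove 6 | t(t - 1)(t + 1) for all t ≥ 2 by induction on t.
Base step (t = 2): h(2) = 6 = 6·(1), so 6 | h(2).
Inductive step: assume the claim holds for t = k, i.e. 6 | h(k). Then
h(k+1) − h(k) = k·(k+1)·(k+2) − (k-1)·k·(k+1) = k·(k+1)·[(k+2) − (k-1)] = 3·k·(k+1). The product of 2 consecutive integers is divisible by (2)! = 2, so h(k+1) − h(k) is divisible by 3·2 = 6. By the inductive hypothesis 6 | h(k), hence 6 | h(k+1).
By induction, the statement is established for all t ≥ 2.
Therefore the largest such d is 6.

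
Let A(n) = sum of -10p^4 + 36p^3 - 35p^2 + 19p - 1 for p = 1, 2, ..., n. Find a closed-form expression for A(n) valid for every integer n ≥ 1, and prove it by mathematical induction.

We claim A(n) = -n(2n^4 - 4n^3 - 3n^2 - n - 3) for all n ≥ 1.
For the base case n = 1: A(1) = 9, and the closed form gives 9. They agree.
Inductive step: suppose the statement holds for some p ≥ 1, so A(p) = p(-2p^4 + 4p^3 + 3p^2 + p + 3).
Then A(p+1) = A(p) + (-10p^4 - 4p^3 + 13p^2 + 17p + 9) = (p(-2p^4 + 4p^3 + 3p^2 + p + 3)) + (-10p^4 - 4p^3 + 13p^2 + 17p + 9).
Simplifying, A(p+1) = -(p + 1)(2p^4 + 4p^3 - 3p^2 - 11p - 9) = -(p+1)(2(p+1)^4 - 4(p+1)^3 - 3(p+1)^2 - (p+1) - 3),
which is the closed form with n = p+1.
This completes the induction.

A(n) = -n(2n^4 - 4n^3 - 3n^2 - n - 3)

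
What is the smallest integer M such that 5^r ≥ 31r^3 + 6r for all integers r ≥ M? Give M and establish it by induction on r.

At r = 5: 3125 < 3905, so the inequality fails and M ≥ 6. We prove 5^r ≥ 31r^3 + 6r for all r ≥ 6.
For the base case r = 6: 5^r = 15625 and 31r^3 + 6r = 6732, so 15625 ≥ 6732.
Inductive step: assume the claim holds for r = k, so 5^k ≥ 31k^3 + 6k.
Then 5^(k + 1) = 5·(5^k) ≥ 5·(31k^3 + 6k).
Also, for k ≥ 6 we have 5·(31k^3 + 6k) ≥ 31(k+1)^3 + 6(k+1), since 5·(31k^3 + 6k) − (31(k+1)^3 + 6(k+1)) = 124k^3 - 93k^2 - 69k - 37, which is nonnegative for all k ≥ 6.
Combining, 5^(k + 1) ≥ 31(k+1)^3 + 6(k+1).
Hence, by induction on r, the claim holds for every r ≥ 6.
Hence the smallest such M is 6.

M = 6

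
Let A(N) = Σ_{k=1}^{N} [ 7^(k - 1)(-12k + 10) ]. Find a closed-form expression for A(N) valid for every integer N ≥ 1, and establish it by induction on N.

We claim A(N) = 2·7^N(-N + 1) - 2 for all N ≥ 1.
When N = 1: A(1) = -2, and the closed form gives -2. They agree.
Suppose the result is true for N = k, so A(k) = 2·7^k(-k + 1) - 2.
Then A(k+1) = A(k) + (7^k(-12k - 2)) = (2·7^k(-k + 1) - 2) + (7^k(-12k - 2)).
Simplifying, A(k+1) = -14·7^k·k - 2 = 2·7^(k+1)(-(k+1) + 1) - 2,
which is the closed form with N = k+1.
This completes the induction.

A(N) = 2·7^N(-N + 1) - 2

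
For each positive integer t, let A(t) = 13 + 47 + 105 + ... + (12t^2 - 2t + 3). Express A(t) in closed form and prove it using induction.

A(t) = t(4t^2 + 5t + 4)

We claim A(t) = t(4t^2 + 5t + 4) for all t ≥ 1.
For the base case t = 1: A(1) = 13, and the closed form gives 13. They agree.
For the inductive step, assume it holds for an arbitrary r ≥ 1, so A(r) = r(4r^2 + 5r + 4).
Then A(r+1) = A(r) + (12r^2 + 22r + 13) = (r(4r^2 + 5r + 4)) + (12r^2 + 22r + 13).
Simplifying, A(r+1) = (r + 1)(4r^2 + 13r + 13) = (r+1)(4(r+1)^2 + 5(r+1) + 4),
which is the closed form with t = r+1.
This completes the induction.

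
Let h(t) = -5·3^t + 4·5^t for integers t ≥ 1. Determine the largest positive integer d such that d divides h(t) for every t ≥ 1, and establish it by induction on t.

d = 5

Computing the first values: h(1) = 5 and h(2) = 55; gcd(5, 55) = 5, so d ≤ 5.
We prove 5 | -5·3^t + 4·5^t for all t ≥ 1 by induction on t.
Base step (t = 1): h(1) = 5 = 5·(1), so 5 | h(1).
Inductive step: suppose the statement holds for some k ≥ 1, i.e. 5 | h(k). Then
h(k+1) − 5·h(k) = (-5·3^(k+1) + 4·5^(k+1)) − 5·(-5·3^k + 4·5^k) = (-5)·3^k·(3 − 5) = (10)·3^k. Since 5 | h(k) by the inductive hypothesis, 5 | 5·h(k); and 5 | 10 since 10 = 5·2. Therefore 5 | h(k+1).
Hence, by induction on t, the claim holds for every t ≥ 1.
Therefore the largest such d is 5.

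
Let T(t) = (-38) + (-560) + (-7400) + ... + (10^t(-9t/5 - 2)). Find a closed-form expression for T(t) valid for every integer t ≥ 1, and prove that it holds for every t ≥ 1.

T(t) = -2·10^t(t + 1) + 2

We claim T(t) = -2·10^t(t + 1) + 2 for all t ≥ 1.
Base case (t = 1): T(1) = -38, and the closed form gives -38. They agree.
Inductive step: suppose the statement holds for some p ≥ 1, so T(p) = -2·10^p(p + 1) + 2.
Then T(p+1) = T(p) + (10^p(-18p - 38)) = (-2·10^p(p + 1) + 2) + (10^p(-18p - 38)).
Simplifying, T(p+1) = -20·10^p·p - 40·10^p + 2 = -2·10^(p+1)((p+1) + 1) + 2,
which is the closed form with t = p+1.
By induction, the statement is established for all t ≥ 1.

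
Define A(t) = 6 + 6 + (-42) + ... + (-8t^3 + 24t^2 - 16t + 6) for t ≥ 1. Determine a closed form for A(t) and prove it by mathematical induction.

A(t) = -2t(t^3 - 2t^2 - t - 1)

We claim A(t) = -2t(t^3 - 2t^2 - t - 1) for all t ≥ 1.
Base case (t = 1): A(1) = 6, and the closed form gives 6. They agree.
Inductive step: suppose the statement holds for some j ≥ 1, so A(j) = 2j(-j^3 + 2j^2 + j + 1).
Then A(j+1) = A(j) + (-8j^3 + 8j + 6) = (2j(-j^3 + 2j^2 + j + 1)) + (-8j^3 + 8j + 6).
Simplifying, A(j+1) = -2(j + 1)(j^3 + j^2 - 2j - 3) = -2(j+1)((j+1)^3 - 2(j+1)^2 - (j+1) - 1),
which is the closed form with t = j+1.
By induction, the statement is established for all t ≥ 1.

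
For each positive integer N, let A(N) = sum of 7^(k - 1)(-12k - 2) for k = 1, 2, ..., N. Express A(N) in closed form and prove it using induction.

A(N) = -2·7^N·N

We claim A(N) = -2·7^N·N for all N ≥ 1.
Base case (N = 1): A(1) = -14, and the closed form gives -14. They agree.
Suppose the result is true for N = k, so A(k) = -2·7^k·k.
Then A(k+1) = A(k) + (7^k(-12k - 14)) = (-2·7^k·k) + (7^k(-12k - 14)).
Simplifying, A(k+1) = 14·7^k(-k - 1) = -2·7^(k+1)·(k+1),
which is the closed form with N = k+1.
By induction, the statement is established for all N ≥ 1.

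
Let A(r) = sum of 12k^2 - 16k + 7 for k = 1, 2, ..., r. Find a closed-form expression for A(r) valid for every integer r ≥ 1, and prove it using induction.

A(r) = r(4r^2 - 2r + 1)

We claim A(r) = r(4r^2 - 2r + 1) for all r ≥ 1.
Base step (r = 1): A(1) = 3, and the closed form gives 3. They agree.
Suppose the result is true for r = k, so A(k) = k(4k^2 - 2k + 1).
Then A(k+1) = A(k) + (12k^2 + 8k + 3) = (k(4k^2 - 2k + 1)) + (12k^2 + 8k + 3).
Simplifying, A(k+1) = (k + 1)(4k^2 + 6k + 3) = (k+1)(4(k+1)^2 - 2(k+1) + 1),
which is the closed form with r = k+1.
Hence, by induction on r, the claim holds for every r ≥ 1.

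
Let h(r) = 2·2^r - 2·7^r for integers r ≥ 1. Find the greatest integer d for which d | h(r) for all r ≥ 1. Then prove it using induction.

Computing the first values: h(1) = -10 and h(2) = -90; gcd(-10, -90) = 10, so d ≤ 10.
We prove 10 | 2·2^r - 2·7^r for all r ≥ 1 by induction on r.
Base case (r = 1): h(1) = -10 = 10·(-1), so 10 | h(1).
Inductive step: suppose the statement holds for some k ≥ 1, i.e. 10 | h(k). Then
h(k+1) − 7·h(k) = (2·2^(k+1) - 2·7^(k+1)) − 7·(2·2^k - 2·7^k) = (2)·2^k·(2 − 7) = (-10)·2^k. Since 10 | h(k) by the inductive hypothesis, 10 | 7·h(k); and 10 | -10 since -10 = 10·-1. Therefore 10 | h(k+1).
Hence, by induction on r, the claim holds for every r ≥ 1.
Therefore the largest such d is 10.

d = 10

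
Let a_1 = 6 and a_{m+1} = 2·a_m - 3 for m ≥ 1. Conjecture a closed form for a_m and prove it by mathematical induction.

Computing the first terms: a_1 = 6, a_2 = 9, a_3 = 15. This suggests a_m = 3·2^(m - 1) + 3.
Base step (m = 1): the formula gives 6 = 6 = a_1.
For the inductive step, assume it holds for an arbitrary j ≥ 1, so a_j = 3·2^(j - 1) + 3.
Then a_{j+1} = 2·a_j - 3 = 2·(3·2^(j - 1) + 3) - 3 = 3·2^j + 3 = 3·2^((j+1) - 1) + 3,
which is the claimed formula at m = j+1.
By the principle of mathematical induction, the result holds for all m ≥ 1.

a_m = 3·2^(m - 1) + 3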